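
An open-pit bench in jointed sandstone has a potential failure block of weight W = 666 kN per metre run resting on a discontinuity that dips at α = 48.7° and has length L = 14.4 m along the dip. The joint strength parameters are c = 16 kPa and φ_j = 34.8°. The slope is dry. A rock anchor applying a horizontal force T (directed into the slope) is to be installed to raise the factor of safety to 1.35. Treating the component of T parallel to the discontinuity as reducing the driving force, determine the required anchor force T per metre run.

T = 99 kN/m

Resolving forces along and normal to the sliding plane, with the horizontal anchor force T adding T·sinα to the effective normal force and T·cosα acting up the plane against the driving force:
FS = [cL + (W cosα + T sinα) tanφ_j] / [W sinα − T cosα]
Without the anchor: N' = 439.6 kN/m, driving T_d = 500.3 kN/m, resisting R = 16·14.4 + 439.6·tan34.8° = 535.9 kN/m, FS = 1.07.
Setting FS = 1.35 and solving for T:
1.35·(500.3 − T cos48.7°) = 535.9 + T sin48.7°·tan34.8°
T·(sin48.7°·tan34.8° + 1.35·cos48.7°) = 1.35·500.3 − 535.9
T·(0.7513·0.6950 + 1.35·0.6600) = 675.5 − 535.9 = 139.6
T·1.4131 = 139.6
T = 98.8 kN/m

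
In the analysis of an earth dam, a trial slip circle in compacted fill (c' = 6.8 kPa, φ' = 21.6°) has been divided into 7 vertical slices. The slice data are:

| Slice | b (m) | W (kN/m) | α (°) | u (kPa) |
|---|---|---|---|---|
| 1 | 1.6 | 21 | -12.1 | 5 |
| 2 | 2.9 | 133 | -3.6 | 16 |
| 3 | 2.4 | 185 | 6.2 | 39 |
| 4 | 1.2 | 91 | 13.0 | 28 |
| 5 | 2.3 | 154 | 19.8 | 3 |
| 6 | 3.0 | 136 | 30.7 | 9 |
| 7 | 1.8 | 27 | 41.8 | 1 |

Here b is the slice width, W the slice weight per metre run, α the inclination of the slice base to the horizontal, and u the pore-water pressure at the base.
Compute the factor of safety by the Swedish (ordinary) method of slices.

FS = 1.82

Ordinary method of slices: FS = Σ[c'·Δl_i + (W_i cosα_i − u_i·Δl_i)·tanφ'] / Σ W_i sinα_i, with Δl_i = b_i / cosα_i.
Slice 1: Δl = 1.6/cos(-12.1°) = 1.636 m; N'_1 = 21·cos(-12.1°) − 5·1.636 = 12.4; c'Δl = 11.13; W sinα = -4.4
Slice 2: Δl = 2.9/cos(-3.6°) = 2.906 m; N'_2 = 133·cos(-3.6°) − 16·2.906 = 86.2; c'Δl = 19.76; W sinα = -8.4
Slice 3: Δl = 2.4/cos6.2° = 2.414 m; N'_3 = 185·cos6.2° − 39·2.414 = 89.8; c'Δl = 16.42; W sinα = 20.0
Slice 4: Δl = 1.2/cos13.0° = 1.232 m; N'_4 = 91·cos13.0° − 28·1.232 = 54.2; c'Δl = 8.37; W sinα = 20.5
Slice 5: Δl = 2.3/cos19.8° = 2.445 m; N'_5 = 154·cos19.8° − 3·2.445 = 137.6; c'Δl = 16.62; W sinα = 52.2
Slice 6: Δl = 3.0/cos30.7° = 3.489 m; N'_6 = 136·cos30.7° − 9·3.489 = 85.5; c'Δl = 23.73; W sinα = 69.4
Slice 7: Δl = 1.8/cos41.8° = 2.415 m; N'_7 = 27·cos41.8° − 1·2.415 = 17.7; c'Δl = 16.42; W sinα = 18.0
Σc'Δl = 112.4 kN/m; ΣN' = 483.4 kN/m; ΣW sinα = 167.3 kN/m
Resisting = 112.4 + 483.4·tan21.6° = 112.4 + 191.4 = 303.8 kN/m
FS = 303.8 / 167.3 = 1.816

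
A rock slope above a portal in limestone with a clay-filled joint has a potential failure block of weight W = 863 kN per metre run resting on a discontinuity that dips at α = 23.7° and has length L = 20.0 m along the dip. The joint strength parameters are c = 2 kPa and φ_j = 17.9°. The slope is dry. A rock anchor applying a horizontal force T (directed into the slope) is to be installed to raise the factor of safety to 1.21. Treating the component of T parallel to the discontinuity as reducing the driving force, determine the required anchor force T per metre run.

Resolving forces along and normal to the sliding plane, with the horizontal anchor force T adding T·sinα to the effective normal force and T·cosα acting up the plane against the driving force:
FS = [cL + (W cosα + T sinα) tanφ_j] / [W sinα − T cosα]
Without the anchor: N' = 790.2 kN/m, driving T_d = 346.9 kN/m, resisting R = 2·20.0 + 790.2·tan17.9° = 295.2 kN/m, FS = 0.85.
Setting FS = 1.21 and solving for T:
1.21·(346.9 − T cos23.7°) = 295.2 + T sin23.7°·tan17.9°
T·(sin23.7°·tan17.9° + 1.21·cos23.7°) = 1.21·346.9 − 295.2
T·(0.4019·0.3230 + 1.21·0.9157) = 419.7 − 295.2 = 124.5
T·1.2378 = 124.5
T = 100.6 kN/m

T = 101 kN/m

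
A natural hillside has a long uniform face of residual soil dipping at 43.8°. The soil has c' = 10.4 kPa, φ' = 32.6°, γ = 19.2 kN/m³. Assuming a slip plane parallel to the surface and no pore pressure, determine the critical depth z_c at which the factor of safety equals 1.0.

Setting FS = 1.00 in FS = [c' + γz cos²β tanφ'] / [γz sinβ cosβ] and solving for z:
z = c' / [γ cosβ (FS·sinβ − cosβ·tanφ')]
  = 10.4 / [19.2·cos43.8°·(1.00·sin43.8° − cos43.8°·tan32.6°)]
  = 10.4 / [19.2·0.7218·(1.00·0.6921 − 0.7218·0.6395)]
  = 10.4 / 3.1950 = 3.255 m

z_c = 3.26 m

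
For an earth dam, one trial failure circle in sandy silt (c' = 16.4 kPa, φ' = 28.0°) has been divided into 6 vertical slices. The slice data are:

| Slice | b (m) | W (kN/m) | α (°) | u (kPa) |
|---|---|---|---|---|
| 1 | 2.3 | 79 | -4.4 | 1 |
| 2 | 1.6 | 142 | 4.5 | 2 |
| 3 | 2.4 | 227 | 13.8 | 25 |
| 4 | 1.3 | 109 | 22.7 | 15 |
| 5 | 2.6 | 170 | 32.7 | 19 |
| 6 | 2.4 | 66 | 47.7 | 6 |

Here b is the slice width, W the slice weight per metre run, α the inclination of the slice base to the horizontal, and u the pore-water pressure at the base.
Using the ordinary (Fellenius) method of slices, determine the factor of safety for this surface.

FS = 2.21

Ordinary method of slices: FS = Σ[c'·Δl_i + (W_i cosα_i − u_i·Δl_i)·tanφ'] / Σ W_i sinα_i, with Δl_i = b_i / cosα_i.
Slice 1: Δl = 2.3/cos(-4.4°) = 2.307 m; N'_1 = 79·cos(-4.4°) − 1·2.307 = 76.5; c'Δl = 37.83; W sinα = -6.1
Slice 2: Δl = 1.6/cos4.5° = 1.605 m; N'_2 = 142·cos4.5° − 2·1.605 = 138.4; c'Δl = 26.32; W sinα = 11.1
Slice 3: Δl = 2.4/cos13.8° = 2.471 m; N'_3 = 227·cos13.8° − 25·2.471 = 158.7; c'Δl = 40.53; W sinα = 54.1
Slice 4: Δl = 1.3/cos22.7° = 1.409 m; N'_4 = 109·cos22.7° − 15·1.409 = 79.4; c'Δl = 23.11; W sinα = 42.1
Slice 5: Δl = 2.6/cos32.7° = 3.090 m; N'_5 = 170·cos32.7° − 19·3.090 = 84.4; c'Δl = 50.67; W sinα = 91.8
Slice 6: Δl = 2.4/cos47.7° = 3.566 m; N'_6 = 66·cos47.7° − 6·3.566 = 23.0; c'Δl = 58.48; W sinα = 48.8
Σc'Δl = 236.9 kN/m; ΣN' = 560.3 kN/m; ΣW sinα = 241.9 kN/m
Resisting = 236.9 + 560.3·tan28.0° = 236.9 + 297.9 = 534.8 kN/m
FS = 534.8 / 241.9 = 2.211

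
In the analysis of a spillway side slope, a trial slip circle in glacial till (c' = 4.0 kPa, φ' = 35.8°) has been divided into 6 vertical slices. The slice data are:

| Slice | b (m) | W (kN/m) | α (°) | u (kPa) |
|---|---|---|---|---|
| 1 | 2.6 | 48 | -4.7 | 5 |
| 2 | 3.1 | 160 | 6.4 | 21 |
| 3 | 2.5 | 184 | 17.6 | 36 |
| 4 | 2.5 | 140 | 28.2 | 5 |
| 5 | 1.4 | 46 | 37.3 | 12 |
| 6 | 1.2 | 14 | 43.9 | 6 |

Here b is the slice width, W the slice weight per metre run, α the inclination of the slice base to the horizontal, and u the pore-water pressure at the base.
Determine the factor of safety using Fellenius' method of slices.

Ordinary method of slices: FS = Σ[c'·Δl_i + (W_i cosα_i − u_i·Δl_i)·tanφ'] / Σ W_i sinα_i, with Δl_i = b_i / cosα_i.
Slice 1: Δl = 2.6/cos(-4.7°) = 2.609 m; N'_1 = 48·cos(-4.7°) − 5·2.609 = 34.8; c'Δl = 10.44; W sinα = -3.9
Slice 2: Δl = 3.1/cos6.4° = 3.119 m; N'_2 = 160·cos6.4° − 21·3.119 = 93.5; c'Δl = 12.48; W sinα = 17.8
Slice 3: Δl = 2.5/cos17.6° = 2.623 m; N'_3 = 184·cos17.6° − 36·2.623 = 81.0; c'Δl = 10.49; W sinα = 55.6
Slice 4: Δl = 2.5/cos28.2° = 2.837 m; N'_4 = 140·cos28.2° − 5·2.837 = 109.2; c'Δl = 11.35; W sinα = 66.2
Slice 5: Δl = 1.4/cos37.3° = 1.760 m; N'_5 = 46·cos37.3° − 12·1.760 = 15.5; c'Δl = 7.04; W sinα = 27.9
Slice 6: Δl = 1.2/cos43.9° = 1.665 m; N'_6 = 14·cos43.9° − 6·1.665 = 0.1; c'Δl = 6.66; W sinα = 9.7
Σc'Δl = 58.5 kN/m; ΣN' = 334.0 kN/m; ΣW sinα = 173.3 kN/m
Resisting = 58.5 + 334.0·tan35.8° = 58.5 + 240.9 = 299.4 kN/m
FS = 299.4 / 173.3 = 1.728

FS = 1.73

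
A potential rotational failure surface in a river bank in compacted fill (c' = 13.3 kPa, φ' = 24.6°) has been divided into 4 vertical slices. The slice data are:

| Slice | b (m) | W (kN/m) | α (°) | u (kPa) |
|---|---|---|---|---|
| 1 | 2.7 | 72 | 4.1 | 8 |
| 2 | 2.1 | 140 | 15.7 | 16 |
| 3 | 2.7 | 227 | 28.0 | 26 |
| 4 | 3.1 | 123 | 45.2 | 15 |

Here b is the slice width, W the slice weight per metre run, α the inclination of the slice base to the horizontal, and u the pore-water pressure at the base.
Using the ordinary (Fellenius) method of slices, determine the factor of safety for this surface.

FS = 1.26

Ordinary method of slices: FS = Σ[c'·Δl_i + (W_i cosα_i − u_i·Δl_i)·tanφ'] / Σ W_i sinα_i, with Δl_i = b_i / cosα_i.
Slice 1: Δl = 2.7/cos4.1° = 2.707 m; N'_1 = 72·cos4.1° − 8·2.707 = 50.2; c'Δl = 36.00; W sinα = 5.1
Slice 2: Δl = 2.1/cos15.7° = 2.181 m; N'_2 = 140·cos15.7° − 16·2.181 = 99.9; c'Δl = 29.01; W sinα = 37.9
Slice 3: Δl = 2.7/cos28.0° = 3.058 m; N'_3 = 227·cos28.0° − 26·3.058 = 120.9; c'Δl = 40.67; W sinα = 106.6
Slice 4: Δl = 3.1/cos45.2° = 4.399 m; N'_4 = 123·cos45.2° − 15·4.399 = 20.7; c'Δl = 58.51; W sinα = 87.3
Σc'Δl = 164.2 kN/m; ΣN' = 291.6 kN/m; ΣW sinα = 236.9 kN/m
Resisting = 164.2 + 291.6·tan24.6° = 164.2 + 133.5 = 297.7 kN/m
FS = 297.7 / 236.9 = 1.257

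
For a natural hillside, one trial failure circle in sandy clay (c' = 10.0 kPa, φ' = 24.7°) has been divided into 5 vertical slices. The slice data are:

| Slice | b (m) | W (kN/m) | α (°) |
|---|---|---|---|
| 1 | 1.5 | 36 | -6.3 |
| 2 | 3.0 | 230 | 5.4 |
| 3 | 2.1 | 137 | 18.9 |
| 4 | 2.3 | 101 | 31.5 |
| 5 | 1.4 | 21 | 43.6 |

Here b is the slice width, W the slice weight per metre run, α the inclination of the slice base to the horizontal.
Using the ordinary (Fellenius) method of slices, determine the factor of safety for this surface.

FS = 2.64

Ordinary method of slices: FS = Σ[c'·Δl_i + (W_i cosα_i)·tanφ'] / Σ W_i sinα_i, with Δl_i = b_i / cosα_i.
Slice 1: Δl = 1.5/cos(-6.3°) = 1.509 m; N'_1 = 36·cos(-6.3°) = 35.8; c'Δl = 15.09; W sinα = -4.0
Slice 2: Δl = 3.0/cos5.4° = 3.013 m; N'_2 = 230·cos5.4° = 229.0; c'Δl = 30.13; W sinα = 21.6
Slice 3: Δl = 2.1/cos18.9° = 2.220 m; N'_3 = 137·cos18.9° = 129.6; c'Δl = 22.20; W sinα = 44.4
Slice 4: Δl = 2.3/cos31.5° = 2.698 m; N'_4 = 101·cos31.5° = 86.1; c'Δl = 26.98; W sinα = 52.8
Slice 5: Δl = 1.4/cos43.6° = 1.933 m; N'_5 = 21·cos43.6° = 15.2; c'Δl = 19.33; W sinα = 14.5
Σc'Δl = 113.7 kN/m; ΣN' = 495.7 kN/m; ΣW sinα = 129.3 kN/m
Resisting = 113.7 + 495.7·tan24.7° = 113.7 + 228.0 = 341.7 kN/m
FS = 341.7 / 129.3 = 2.642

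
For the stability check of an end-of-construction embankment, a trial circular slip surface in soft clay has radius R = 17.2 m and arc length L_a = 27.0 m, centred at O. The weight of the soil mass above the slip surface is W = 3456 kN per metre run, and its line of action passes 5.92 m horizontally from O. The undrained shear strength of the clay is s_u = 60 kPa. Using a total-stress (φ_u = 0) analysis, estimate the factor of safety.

Taking moments about the centre O, the resisting moment is provided by the undrained shear strength acting along the arc:
M_R = s_u·L_a·R = 60·27.00·17.2 = 27864.0 kN·m/m
M_D = W·d = 3456·5.92 = 20459.5 kN·m/m
FS = M_R / M_D = 27864.0 / 20459.5 = 1.362

FS = 1.36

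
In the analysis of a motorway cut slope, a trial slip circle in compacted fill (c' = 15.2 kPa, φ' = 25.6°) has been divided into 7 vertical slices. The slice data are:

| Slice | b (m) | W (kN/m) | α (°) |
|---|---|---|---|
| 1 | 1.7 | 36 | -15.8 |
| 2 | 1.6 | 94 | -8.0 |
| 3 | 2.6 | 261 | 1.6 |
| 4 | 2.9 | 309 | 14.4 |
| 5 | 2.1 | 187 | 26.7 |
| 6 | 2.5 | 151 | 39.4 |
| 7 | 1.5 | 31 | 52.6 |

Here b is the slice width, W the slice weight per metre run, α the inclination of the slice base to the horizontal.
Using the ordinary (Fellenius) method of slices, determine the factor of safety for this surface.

FS = 2.76

Ordinary method of slices: FS = Σ[c'·Δl_i + (W_i cosα_i)·tanφ'] / Σ W_i sinα_i, with Δl_i = b_i / cosα_i.
Slice 1: Δl = 1.7/cos(-15.8°) = 1.767 m; N'_1 = 36·cos(-15.8°) = 34.6; c'Δl = 26.85; W sinα = -9.8
Slice 2: Δl = 1.6/cos(-8.0°) = 1.616 m; N'_2 = 94·cos(-8.0°) = 93.1; c'Δl = 24.56; W sinα = -13.1
Slice 3: Δl = 2.6/cos1.6° = 2.601 m; N'_3 = 261·cos1.6° = 260.9; c'Δl = 39.54; W sinα = 7.3
Slice 4: Δl = 2.9/cos14.4° = 2.994 m; N'_4 = 309·cos14.4° = 299.3; c'Δl = 45.51; W sinα = 76.8
Slice 5: Δl = 2.1/cos26.7° = 2.351 m; N'_5 = 187·cos26.7° = 167.1; c'Δl = 35.73; W sinα = 84.0
Slice 6: Δl = 2.5/cos39.4° = 3.235 m; N'_6 = 151·cos39.4° = 116.7; c'Δl = 49.18; W sinα = 95.8
Slice 7: Δl = 1.5/cos52.6° = 2.470 m; N'_7 = 31·cos52.6° = 18.8; c'Δl = 37.54; W sinα = 24.6
Σc'Δl = 258.9 kN/m; ΣN' = 990.5 kN/m; ΣW sinα = 265.7 kN/m
Resisting = 258.9 + 990.5·tan25.6° = 258.9 + 474.6 = 733.5 kN/m
FS = 733.5 / 265.7 = 2.760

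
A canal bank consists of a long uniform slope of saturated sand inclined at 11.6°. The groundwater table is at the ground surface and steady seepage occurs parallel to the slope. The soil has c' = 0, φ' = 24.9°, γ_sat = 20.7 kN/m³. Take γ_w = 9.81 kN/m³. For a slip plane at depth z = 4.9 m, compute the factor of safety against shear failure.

With seepage parallel to the slope and the water table at the surface, the effective normal stress on the slip plane uses the buoyant unit weight γ' = γ_sat − γ_w while the driving shear stress uses γ_sat:
FS = [c' + γ' z cos²β tanφ'] / [γ_sat z sinβ cosβ]
(For c' = 0 this reduces to FS = (γ'/γ_sat)·tanφ'/tanβ.)
γ' = 20.7 − 9.81 = 10.89 kN/m³
Numerator = 0.0 + 10.89·4.9·cos²11.6°·tan24.9° = 0.0 + 10.89·4.9·0.9596·0.4642 = 23.768 kPa
Denominator = 20.7·4.9·sin11.6°·cos11.6° = 20.7·4.9·0.2011·0.9796 = 19.979 kPa
FS = 23.768 / 19.979 = 1.190

FS = 1.19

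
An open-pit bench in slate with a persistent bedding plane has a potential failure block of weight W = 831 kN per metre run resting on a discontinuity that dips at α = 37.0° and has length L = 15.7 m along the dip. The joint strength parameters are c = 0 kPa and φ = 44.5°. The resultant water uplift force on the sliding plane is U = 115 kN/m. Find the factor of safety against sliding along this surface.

Resolving the block weight along and normal to the plane and applying the Mohr–Coulomb strength on the joint:
N' = W cosα − U = 831·cos37.0° − 115 = 548.7 kN/m
Driving force T = W sinα = 831·sin37.0° = 500.1 kN/m
Resisting force R = c·L + N'·tanφ = 0·15.7 + 548.7·tan44.5° = 0.0 + 539.2 = 539.2 kN/m
FS = R / T = 539.2 / 500.1 = 1.078

FS = 1.08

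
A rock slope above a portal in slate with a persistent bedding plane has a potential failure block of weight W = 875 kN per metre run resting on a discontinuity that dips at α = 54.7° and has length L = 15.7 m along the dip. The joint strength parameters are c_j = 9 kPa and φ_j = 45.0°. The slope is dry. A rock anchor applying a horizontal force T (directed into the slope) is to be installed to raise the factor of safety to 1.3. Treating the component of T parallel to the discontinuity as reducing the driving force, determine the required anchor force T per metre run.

Resolving forces along and normal to the sliding plane, with the horizontal anchor force T adding T·sinα to the effective normal force and T·cosα acting up the plane against the driving force:
FS = [c_jL + (W cosα + T sinα) tanφ_j] / [W sinα − T cosα]
Without the anchor: N' = 505.6 kN/m, driving T_d = 714.1 kN/m, resisting R = 9·15.7 + 505.6·tan45.0° = 646.9 kN/m, FS = 0.91.
Setting FS = 1.3 and solving for T:
1.3·(714.1 − T cos54.7°) = 646.9 + T sin54.7°·tan45.0°
T·(sin54.7°·tan45.0° + 1.3·cos54.7°) = 1.3·714.1 − 646.9
T·(0.8161·1.0000 + 1.3·0.5779) = 928.4 − 646.9 = 281.4
T·1.5674 = 281.4
T = 179.6 kN/m

T = 180 kN/m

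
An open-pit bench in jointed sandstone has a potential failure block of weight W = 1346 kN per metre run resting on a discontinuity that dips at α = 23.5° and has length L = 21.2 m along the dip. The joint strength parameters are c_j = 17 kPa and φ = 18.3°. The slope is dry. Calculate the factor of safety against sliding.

FS = 1.43

Resolving the block weight along and normal to the plane and applying the Mohr–Coulomb strength on the joint:
N' = W cosα = 1346·cos23.5° = 1234.4 kN/m
Driving force T = W sinα = 1346·sin23.5° = 536.7 kN/m
Resisting force R = c_j·L + N'·tanφ = 17·21.2 + 1234.4·tan18.3° = 360.4 + 408.2 = 768.6 kN/m
FS = R / T = 768.6 / 536.7 = 1.432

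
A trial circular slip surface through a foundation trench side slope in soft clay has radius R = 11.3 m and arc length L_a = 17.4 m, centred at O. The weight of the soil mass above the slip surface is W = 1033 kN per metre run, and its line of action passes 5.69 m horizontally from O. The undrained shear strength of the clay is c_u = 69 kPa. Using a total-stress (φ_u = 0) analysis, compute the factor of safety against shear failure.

FS = 2.31

Taking moments about the centre O, the resisting moment is provided by the undrained shear strength acting along the arc:
M_R = c_u·L_a·R = 69·17.40·11.3 = 13566.8 kN·m/m
M_D = W·d = 1033·5.69 = 5877.8 kN·m/m
FS = M_R / M_D = 13566.8 / 5877.8 = 2.308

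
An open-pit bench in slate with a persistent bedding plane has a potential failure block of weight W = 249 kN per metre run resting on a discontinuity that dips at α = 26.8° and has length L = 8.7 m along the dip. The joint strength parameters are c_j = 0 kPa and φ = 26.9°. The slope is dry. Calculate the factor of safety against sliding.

FS = 1.00

Resolving the block weight along and normal to the plane and applying the Mohr–Coulomb strength on the joint:
N' = W cosα = 249·cos26.8° = 222.3 kN/m
Driving force T = W sinα = 249·sin26.8° = 112.3 kN/m
Resisting force R = c_j·L + N'·tanφ = 0·8.7 + 222.3·tan26.9° = 0.0 + 112.8 = 112.8 kN/m
FS = R / T = 112.8 / 112.3 = 1.004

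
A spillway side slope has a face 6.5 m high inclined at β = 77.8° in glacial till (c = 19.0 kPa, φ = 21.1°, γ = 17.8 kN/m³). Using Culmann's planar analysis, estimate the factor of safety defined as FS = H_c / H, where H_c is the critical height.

H_c = (4c/γ) · sinβ cosφ / [1 − cos(β − φ)]
    = (4·19.0/17.8) · sin77.8°·cos21.1° / [1 − cos56.7°]
    = 4.270 · 0.9119 / 0.4510 = 8.63 m
FS = H_c / H = 8.63 / 6.5 = 1.328

FS = 1.33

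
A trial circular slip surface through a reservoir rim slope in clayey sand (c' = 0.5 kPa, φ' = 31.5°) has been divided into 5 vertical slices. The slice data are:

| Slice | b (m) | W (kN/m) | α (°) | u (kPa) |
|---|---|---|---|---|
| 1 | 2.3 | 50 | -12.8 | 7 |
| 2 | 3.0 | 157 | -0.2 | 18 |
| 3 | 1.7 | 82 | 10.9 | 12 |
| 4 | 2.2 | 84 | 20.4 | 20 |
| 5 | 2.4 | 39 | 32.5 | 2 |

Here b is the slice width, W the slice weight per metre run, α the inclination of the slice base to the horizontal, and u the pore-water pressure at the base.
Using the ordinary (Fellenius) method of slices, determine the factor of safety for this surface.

FS = 2.99

Ordinary method of slices: FS = Σ[c'·Δl_i + (W_i cosα_i − u_i·Δl_i)·tanφ'] / Σ W_i sinα_i, with Δl_i = b_i / cosα_i.
Slice 1: Δl = 2.3/cos(-12.8°) = 2.359 m; N'_1 = 50·cos(-12.8°) − 7·2.359 = 32.2; c'Δl = 1.18; W sinα = -11.1
Slice 2: Δl = 3.0/cos(-0.2°) = 3.000 m; N'_2 = 157·cos(-0.2°) − 18·3.000 = 103.0; c'Δl = 1.50; W sinα = -0.5
Slice 3: Δl = 1.7/cos10.9° = 1.731 m; N'_3 = 82·cos10.9° − 12·1.731 = 59.7; c'Δl = 0.87; W sinα = 15.5
Slice 4: Δl = 2.2/cos20.4° = 2.347 m; N'_4 = 84·cos20.4° − 20·2.347 = 31.8; c'Δl = 1.17; W sinα = 29.3
Slice 5: Δl = 2.4/cos32.5° = 2.846 m; N'_5 = 39·cos32.5° − 2·2.846 = 27.2; c'Δl = 1.42; W sinα = 21.0
Σc'Δl = 6.1 kN/m; ΣN' = 254.0 kN/m; ΣW sinα = 54.1 kN/m
Resisting = 6.1 + 254.0·tan31.5° = 6.1 + 155.6 = 161.8 kN/m
FS = 161.8 / 54.1 = 2.990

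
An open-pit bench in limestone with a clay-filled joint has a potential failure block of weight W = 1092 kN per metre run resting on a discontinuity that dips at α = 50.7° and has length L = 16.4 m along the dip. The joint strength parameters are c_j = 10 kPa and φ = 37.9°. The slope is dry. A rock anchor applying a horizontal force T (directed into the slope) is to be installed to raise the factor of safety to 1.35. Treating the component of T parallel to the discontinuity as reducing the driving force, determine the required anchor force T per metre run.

Resolving forces along and normal to the sliding plane, with the horizontal anchor force T adding T·sinα to the effective normal force and T·cosα acting up the plane against the driving force:
FS = [c_jL + (W cosα + T sinα) tanφ] / [W sinα − T cosα]
Without the anchor: N' = 691.7 kN/m, driving T_d = 845.0 kN/m, resisting R = 10·16.4 + 691.7·tan37.9° = 702.4 kN/m, FS = 0.83.
Setting FS = 1.35 and solving for T:
1.35·(845.0 − T cos50.7°) = 702.4 + T sin50.7°·tan37.9°
T·(sin50.7°·tan37.9° + 1.35·cos50.7°) = 1.35·845.0 − 702.4
T·(0.7738·0.7785 + 1.35·0.6334) = 1140.8 − 702.4 = 438.4
T·1.4575 = 438.4
T = 300.8 kN/m

T = 301 kN/m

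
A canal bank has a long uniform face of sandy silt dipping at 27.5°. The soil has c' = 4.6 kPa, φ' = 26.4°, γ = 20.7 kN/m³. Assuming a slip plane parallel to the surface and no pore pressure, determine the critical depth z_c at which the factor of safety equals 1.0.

Setting FS = 1.00 in FS = [c' + γz cos²β tanφ'] / [γz sinβ cosβ] and solving for z:
z = c' / [γ cosβ (FS·sinβ − cosβ·tanφ')]
  = 4.6 / [20.7·cos27.5°·(1.00·sin27.5° − cos27.5°·tan26.4°)]
  = 4.6 / [20.7·0.8870·(1.00·0.4617 − 0.8870·0.4964)]
  = 4.6 / 0.3935 = 11.689 m

z_c = 11.69 m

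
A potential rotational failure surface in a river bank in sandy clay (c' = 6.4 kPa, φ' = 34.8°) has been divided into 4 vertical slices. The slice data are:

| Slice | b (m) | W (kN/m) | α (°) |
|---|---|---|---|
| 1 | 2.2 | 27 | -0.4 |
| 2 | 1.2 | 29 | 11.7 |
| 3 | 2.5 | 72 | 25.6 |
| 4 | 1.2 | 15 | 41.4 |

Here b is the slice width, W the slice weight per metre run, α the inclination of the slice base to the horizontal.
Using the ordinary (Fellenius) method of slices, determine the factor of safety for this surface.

Ordinary method of slices: FS = Σ[c'·Δl_i + (W_i cosα_i)·tanφ'] / Σ W_i sinα_i, with Δl_i = b_i / cosα_i.
Slice 1: Δl = 2.2/cos(-0.4°) = 2.200 m; N'_1 = 27·cos(-0.4°) = 27.0; c'Δl = 14.08; W sinα = -0.2
Slice 2: Δl = 1.2/cos11.7° = 1.225 m; N'_2 = 29·cos11.7° = 28.4; c'Δl = 7.84; W sinα = 5.9
Slice 3: Δl = 2.5/cos25.6° = 2.772 m; N'_3 = 72·cos25.6° = 64.9; c'Δl = 17.74; W sinα = 31.1
Slice 4: Δl = 1.2/cos41.4° = 1.600 m; N'_4 = 15·cos41.4° = 11.3; c'Δl = 10.24; W sinα = 9.9
Σc'Δl = 49.9 kN/m; ΣN' = 131.6 kN/m; ΣW sinα = 46.7 kN/m
Resisting = 49.9 + 131.6·tan34.8° = 49.9 + 91.5 = 141.4 kN/m
FS = 141.4 / 46.7 = 3.025

FS = 3.03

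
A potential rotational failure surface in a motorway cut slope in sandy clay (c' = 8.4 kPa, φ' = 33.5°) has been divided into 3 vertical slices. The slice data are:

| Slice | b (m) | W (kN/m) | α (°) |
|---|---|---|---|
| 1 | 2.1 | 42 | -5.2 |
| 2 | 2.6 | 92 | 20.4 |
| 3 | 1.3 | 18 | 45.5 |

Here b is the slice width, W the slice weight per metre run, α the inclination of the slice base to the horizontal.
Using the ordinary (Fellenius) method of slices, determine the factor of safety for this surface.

Ordinary method of slices: FS = Σ[c'·Δl_i + (W_i cosα_i)·tanφ'] / Σ W_i sinα_i, with Δl_i = b_i / cosα_i.
Slice 1: Δl = 2.1/cos(-5.2°) = 2.109 m; N'_1 = 42·cos(-5.2°) = 41.8; c'Δl = 17.71; W sinα = -3.8
Slice 2: Δl = 2.6/cos20.4° = 2.774 m; N'_2 = 92·cos20.4° = 86.2; c'Δl = 23.30; W sinα = 32.1
Slice 3: Δl = 1.3/cos45.5° = 1.855 m; N'_3 = 18·cos45.5° = 12.6; c'Δl = 15.58; W sinα = 12.8
Σc'Δl = 56.6 kN/m; ΣN' = 140.7 kN/m; ΣW sinα = 41.1 kN/m
Resisting = 56.6 + 140.7·tan33.5° = 56.6 + 93.1 = 149.7 kN/m
FS = 149.7 / 41.1 = 3.642

FS = 3.64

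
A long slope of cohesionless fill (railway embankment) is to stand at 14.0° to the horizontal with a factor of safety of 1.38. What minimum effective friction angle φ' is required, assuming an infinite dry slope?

FS = tanφ'/tanβ ⇒ tanφ' = FS · tanβ = 1.38 · tan14.0° = 0.3441
φ' = arctan(0.3441) = 18.99°

φ' = 19.0°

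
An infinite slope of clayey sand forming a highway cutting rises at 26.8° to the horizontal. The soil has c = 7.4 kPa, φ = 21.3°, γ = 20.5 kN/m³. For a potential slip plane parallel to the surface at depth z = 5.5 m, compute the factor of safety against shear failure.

For an infinite slope with a slip plane parallel to the surface (no pore pressure): FS = [c + γz cos²β tanφ] / [γz sinβ cosβ].
γz = 20.5·5.5 = 112.75 kN/m²
Numerator = 7.4 + 112.75·cos²26.8°·tan21.3° = 7.4 + 112.75·0.7967·0.3899 = 42.423 kPa
Denominator = 112.75·sin26.8°·cos26.8° = 112.75·0.4509·0.8926 = 45.376 kPa
FS = 42.423 / 45.376 = 0.935

FS = 0.93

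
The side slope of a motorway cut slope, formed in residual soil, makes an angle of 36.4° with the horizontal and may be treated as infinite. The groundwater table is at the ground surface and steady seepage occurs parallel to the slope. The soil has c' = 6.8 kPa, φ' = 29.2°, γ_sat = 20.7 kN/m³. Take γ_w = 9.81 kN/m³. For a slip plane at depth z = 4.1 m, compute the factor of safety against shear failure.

FS = 0.57

With seepage parallel to the slope and the water table at the surface, the effective normal stress on the slip plane uses the buoyant unit weight γ' = γ_sat − γ_w while the driving shear stress uses γ_sat:
FS = [c' + γ' z cos²β tanφ'] / [γ_sat z sinβ cosβ]
γ' = 20.7 − 9.81 = 10.89 kN/m³
Numerator = 6.8 + 10.89·4.1·cos²36.4°·tan29.2° = 6.8 + 10.89·4.1·0.6479·0.5589 = 22.966 kPa
Denominator = 20.7·4.1·sin36.4°·cos36.4° = 20.7·4.1·0.5934·0.8049 = 40.537 kPa
FS = 22.966 / 40.537 = 0.567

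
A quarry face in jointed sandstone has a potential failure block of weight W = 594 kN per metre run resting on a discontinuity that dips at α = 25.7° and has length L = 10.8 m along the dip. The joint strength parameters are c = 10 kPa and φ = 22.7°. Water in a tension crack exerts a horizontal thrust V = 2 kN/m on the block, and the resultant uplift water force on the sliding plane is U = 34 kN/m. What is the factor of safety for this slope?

FS = 1.22

Resolving the block weight along and normal to the plane and applying the Mohr–Coulomb strength on the joint:
N' = W cosα − U − V sinα = 594·cos25.7° − 34 − 2·sin25.7° = 500.4 kN/m
Driving force T = W sinα + V cosα = 594·sin25.7° + 2·cos25.7° = 259.4 kN/m
Resisting force R = c·L + N'·tanφ = 10·10.8 + 500.4·tan22.7° = 108.0 + 209.3 = 317.3 kN/m
FS = R / T = 317.3 / 259.4 = 1.223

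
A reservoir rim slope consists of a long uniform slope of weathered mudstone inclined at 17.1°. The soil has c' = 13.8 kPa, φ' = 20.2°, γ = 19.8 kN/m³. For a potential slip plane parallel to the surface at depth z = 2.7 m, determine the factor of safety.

FS = 2.11

For an infinite slope with a slip plane parallel to the surface (no pore pressure): FS = [c' + γz cos²β tanφ'] / [γz sinβ cosβ].
γz = 19.8·2.7 = 53.46 kN/m²
Numerator = 13.8 + 53.46·cos²17.1°·tan20.2° = 13.8 + 53.46·0.9135·0.3679 = 31.769 kPa
Denominator = 53.46·sin17.1°·cos17.1° = 53.46·0.2940·0.9558 = 15.024 kPa
FS = 31.769 / 15.024 = 2.114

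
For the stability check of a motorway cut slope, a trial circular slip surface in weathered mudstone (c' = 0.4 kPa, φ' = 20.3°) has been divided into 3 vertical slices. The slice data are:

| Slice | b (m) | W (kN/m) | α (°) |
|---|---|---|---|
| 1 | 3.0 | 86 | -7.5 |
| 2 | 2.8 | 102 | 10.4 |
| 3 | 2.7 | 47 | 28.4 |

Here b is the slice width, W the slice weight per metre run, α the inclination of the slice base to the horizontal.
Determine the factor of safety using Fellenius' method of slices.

Ordinary method of slices: FS = Σ[c'·Δl_i + (W_i cosα_i)·tanφ'] / Σ W_i sinα_i, with Δl_i = b_i / cosα_i.
Slice 1: Δl = 3.0/cos(-7.5°) = 3.026 m; N'_1 = 86·cos(-7.5°) = 85.3; c'Δl = 1.21; W sinα = -11.2
Slice 2: Δl = 2.8/cos10.4° = 2.847 m; N'_2 = 102·cos10.4° = 100.3; c'Δl = 1.14; W sinα = 18.4
Slice 3: Δl = 2.7/cos28.4° = 3.069 m; N'_3 = 47·cos28.4° = 41.3; c'Δl = 1.23; W sinα = 22.4
Σc'Δl = 3.6 kN/m; ΣN' = 226.9 kN/m; ΣW sinα = 29.5 kN/m
Resisting = 3.6 + 226.9·tan20.3° = 3.6 + 83.9 = 87.5 kN/m
FS = 87.5 / 29.5 = 2.963

FS = 2.96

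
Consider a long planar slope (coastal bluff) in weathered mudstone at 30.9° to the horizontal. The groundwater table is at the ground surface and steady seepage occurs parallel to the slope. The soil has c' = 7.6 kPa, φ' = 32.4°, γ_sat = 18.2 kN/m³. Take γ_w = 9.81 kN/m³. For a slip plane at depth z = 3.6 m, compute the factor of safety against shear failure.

FS = 0.75

With seepage parallel to the slope and the water table at the surface, the effective normal stress on the slip plane uses the buoyant unit weight γ' = γ_sat − γ_w while the driving shear stress uses γ_sat:
FS = [c' + γ' z cos²β tanφ'] / [γ_sat z sinβ cosβ]
γ' = 18.2 − 9.81 = 8.39 kN/m³
Numerator = 7.6 + 8.39·3.6·cos²30.9°·tan32.4° = 7.6 + 8.39·3.6·0.7363·0.6346 = 21.713 kPa
Denominator = 18.2·3.6·sin30.9°·cos30.9° = 18.2·3.6·0.5135·0.8581 = 28.872 kPa
FS = 21.713 / 28.872 = 0.752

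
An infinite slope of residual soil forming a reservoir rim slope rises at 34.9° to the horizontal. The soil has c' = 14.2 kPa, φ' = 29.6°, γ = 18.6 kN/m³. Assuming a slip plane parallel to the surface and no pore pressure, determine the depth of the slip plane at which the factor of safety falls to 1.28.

z = 3.49 m

Setting FS = 1.28 in FS = [c' + γz cos²β tanφ'] / [γz sinβ cosβ] and solving for z:
z = c' / [γ cosβ (FS·sinβ − cosβ·tanφ')]
  = 14.2 / [18.6·cos34.9°·(1.28·sin34.9° − cos34.9°·tan29.6°)]
  = 14.2 / [18.6·0.8202·(1.28·0.5721 − 0.8202·0.5681)]
  = 14.2 / 4.0644 = 3.494 m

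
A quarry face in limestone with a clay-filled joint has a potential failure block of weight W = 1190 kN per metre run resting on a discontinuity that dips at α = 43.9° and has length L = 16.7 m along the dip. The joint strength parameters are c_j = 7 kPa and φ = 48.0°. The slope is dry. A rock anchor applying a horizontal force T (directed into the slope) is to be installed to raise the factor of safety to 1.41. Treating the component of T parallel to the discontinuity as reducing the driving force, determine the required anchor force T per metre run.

Resolving forces along and normal to the sliding plane, with the horizontal anchor force T adding T·sinα to the effective normal force and T·cosα acting up the plane against the driving force:
FS = [c_jL + (W cosα + T sinα) tanφ] / [W sinα − T cosα]
Without the anchor: N' = 857.5 kN/m, driving T_d = 825.1 kN/m, resisting R = 7·16.7 + 857.5·tan48.0° = 1069.2 kN/m, FS = 1.30.
Setting FS = 1.41 and solving for T:
1.41·(825.1 − T cos43.9°) = 1069.2 + T sin43.9°·tan48.0°
T·(sin43.9°·tan48.0° + 1.41·cos43.9°) = 1.41·825.1 − 1069.2
T·(0.6934·1.1106 + 1.41·0.7206) = 1163.5 − 1069.2 = 94.3
T·1.7861 = 94.3
T = 52.8 kN/m

T = 53 kN/m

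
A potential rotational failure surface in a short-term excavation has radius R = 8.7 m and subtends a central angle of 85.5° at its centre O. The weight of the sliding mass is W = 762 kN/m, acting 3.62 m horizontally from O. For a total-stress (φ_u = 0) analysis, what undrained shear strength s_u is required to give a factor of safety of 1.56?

FS = s_u·L_a·R / (W·d), so s_u = FS·W·d / (L_a·R).
Arc length L_a = R·θ = 8.7·(85.5°·π/180) = 8.7·1.4923 = 12.98 m
s_u = 1.56·762·3.62 / (12.98·8.7) = 4303.2 / 112.95 = 38.10 kPa

s_u = 38.1 kPa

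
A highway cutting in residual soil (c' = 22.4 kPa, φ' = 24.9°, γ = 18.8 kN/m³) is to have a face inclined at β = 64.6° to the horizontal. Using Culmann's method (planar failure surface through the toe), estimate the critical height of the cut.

Culmann's analysis gives the critical failure plane at α_cr = (β + φ')/2 = (64.6 + 24.9)/2 = 44.8°, and the critical height
H_c = (4c'/γ) · sinβ cosφ' / [1 − cos(β − φ')]
    = (4·22.4/18.8) · sin64.6°·cos24.9° / [1 − cos(39.7°)]
    = 4.766 · 0.9033·0.9070 / [1 − 0.7694]
    = 4.766 · 0.8194 / 0.2306
    = 16.93 m

H_c = 16.93 m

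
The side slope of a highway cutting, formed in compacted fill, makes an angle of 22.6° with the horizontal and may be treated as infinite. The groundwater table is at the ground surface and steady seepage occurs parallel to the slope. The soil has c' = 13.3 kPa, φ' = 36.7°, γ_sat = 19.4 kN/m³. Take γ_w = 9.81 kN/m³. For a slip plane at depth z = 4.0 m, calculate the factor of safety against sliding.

With seepage parallel to the slope and the water table at the surface, the effective normal stress on the slip plane uses the buoyant unit weight γ' = γ_sat − γ_w while the driving shear stress uses γ_sat:
FS = [c' + γ' z cos²β tanφ'] / [γ_sat z sinβ cosβ]
γ' = 19.4 − 9.81 = 9.59 kN/m³
Numerator = 13.3 + 9.59·4.0·cos²22.6°·tan36.7° = 13.3 + 9.59·4.0·0.8523·0.7454 = 37.670 kPa
Denominator = 19.4·4.0·sin22.6°·cos22.6° = 19.4·4.0·0.3843·0.9232 = 27.531 kPa
FS = 37.670 / 27.531 = 1.368

FS = 1.37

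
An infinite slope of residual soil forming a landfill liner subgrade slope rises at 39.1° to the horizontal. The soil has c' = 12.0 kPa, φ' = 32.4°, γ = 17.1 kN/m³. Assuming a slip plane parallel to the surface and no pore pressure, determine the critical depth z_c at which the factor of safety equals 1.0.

z_c = 6.54 m

Setting FS = 1.00 in FS = [c' + γz cos²β tanφ'] / [γz sinβ cosβ] and solving for z:
z = c' / [γ cosβ (FS·sinβ − cosβ·tanφ')]
  = 12.0 / [17.1·cos39.1°·(1.00·sin39.1° − cos39.1°·tan32.4°)]
  = 12.0 / [17.1·0.7760·(1.00·0.6307 − 0.7760·0.6346)]
  = 12.0 / 1.8337 = 6.544 m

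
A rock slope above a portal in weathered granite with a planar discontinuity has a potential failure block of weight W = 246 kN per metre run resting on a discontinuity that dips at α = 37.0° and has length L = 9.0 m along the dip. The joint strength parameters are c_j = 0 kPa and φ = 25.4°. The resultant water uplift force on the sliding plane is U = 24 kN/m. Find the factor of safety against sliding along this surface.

Resolving the block weight along and normal to the plane and applying the Mohr–Coulomb strength on the joint:
N' = W cosα − U = 246·cos37.0° − 24 = 172.5 kN/m
Driving force T = W sinα = 246·sin37.0° = 148.0 kN/m
Resisting force R = c_j·L + N'·tanφ = 0·9.0 + 172.5·tan25.4° = 0.0 + 81.9 = 81.9 kN/m
FS = R / T = 81.9 / 148.0 = 0.553

FS = 0.55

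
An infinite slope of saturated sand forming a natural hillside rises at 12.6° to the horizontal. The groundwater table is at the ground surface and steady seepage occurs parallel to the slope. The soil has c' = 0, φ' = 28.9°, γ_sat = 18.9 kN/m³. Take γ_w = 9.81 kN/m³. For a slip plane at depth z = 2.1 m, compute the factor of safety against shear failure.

FS = 1.19

With seepage parallel to the slope and the water table at the surface, the effective normal stress on the slip plane uses the buoyant unit weight γ' = γ_sat − γ_w while the driving shear stress uses γ_sat:
FS = [c' + γ' z cos²β tanφ'] / [γ_sat z sinβ cosβ]
(For c' = 0 this reduces to FS = (γ'/γ_sat)·tanφ'/tanβ.)
γ' = 18.9 − 9.81 = 9.09 kN/m³
Numerator = 0.0 + 9.09·2.1·cos²12.6°·tan28.9° = 0.0 + 9.09·2.1·0.9524·0.5520 = 10.036 kPa
Denominator = 18.9·2.1·sin12.6°·cos12.6° = 18.9·2.1·0.2181·0.9759 = 8.450 kPa
FS = 10.036 / 8.450 = 1.188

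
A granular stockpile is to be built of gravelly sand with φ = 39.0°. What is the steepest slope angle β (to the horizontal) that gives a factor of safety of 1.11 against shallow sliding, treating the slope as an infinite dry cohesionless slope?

β = 36.1°

For an infinite dry cohesionless slope FS = tanφ/tanβ, so tanβ = tanφ / FS.
tanβ = tan39.0° / 1.11 = 0.8098 / 1.11 = 0.7295
β = arctan(0.7295) = 36.11°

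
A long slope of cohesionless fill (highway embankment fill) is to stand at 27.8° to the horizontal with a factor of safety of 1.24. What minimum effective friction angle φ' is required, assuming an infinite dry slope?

φ' = 33.2°

FS = tanφ'/tanβ ⇒ tanφ' = FS · tanβ = 1.24 · tan27.8° = 0.6538
φ' = arctan(0.6538) = 33.18°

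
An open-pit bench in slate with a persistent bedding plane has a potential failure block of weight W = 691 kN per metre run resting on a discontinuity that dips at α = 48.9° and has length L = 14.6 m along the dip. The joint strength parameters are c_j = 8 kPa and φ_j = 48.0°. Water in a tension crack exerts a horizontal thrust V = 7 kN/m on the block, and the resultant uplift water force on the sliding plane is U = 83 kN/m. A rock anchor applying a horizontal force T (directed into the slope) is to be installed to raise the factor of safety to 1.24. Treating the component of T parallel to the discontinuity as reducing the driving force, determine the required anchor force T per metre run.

T = 78 kN/m

Resolving forces along and normal to the sliding plane, with the horizontal anchor force T adding T·sinα to the effective normal force and T·cosα acting up the plane against the driving force:
FS = [c_jL + (W cosα − U − V sinα + T sinα) tanφ_j] / [W sinα + V cosα − T cosα]
Without the anchor: N' = 366.0 kN/m, driving T_d = 525.3 kN/m, resisting R = 8·14.6 + 366.0·tan48.0° = 523.3 kN/m, FS = 1.00.
Setting FS = 1.24 and solving for T:
1.24·(525.3 − T cos48.9°) = 523.3 + T sin48.9°·tan48.0°
T·(sin48.9°·tan48.0° + 1.24·cos48.9°) = 1.24·525.3 − 523.3
T·(0.7536·1.1106 + 1.24·0.6574) = 651.4 − 523.3 = 128.1
T·1.6521 = 128.1
T = 77.6 kN/m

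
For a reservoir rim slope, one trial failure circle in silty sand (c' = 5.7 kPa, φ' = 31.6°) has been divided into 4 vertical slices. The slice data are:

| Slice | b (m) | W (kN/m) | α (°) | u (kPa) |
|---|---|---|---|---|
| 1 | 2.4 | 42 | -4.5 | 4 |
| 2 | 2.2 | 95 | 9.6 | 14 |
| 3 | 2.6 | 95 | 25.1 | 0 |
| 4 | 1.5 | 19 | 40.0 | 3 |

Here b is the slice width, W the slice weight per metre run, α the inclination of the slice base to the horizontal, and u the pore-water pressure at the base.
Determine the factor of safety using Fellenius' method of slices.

FS = 2.62

Ordinary method of slices: FS = Σ[c'·Δl_i + (W_i cosα_i − u_i·Δl_i)·tanφ'] / Σ W_i sinα_i, with Δl_i = b_i / cosα_i.
Slice 1: Δl = 2.4/cos(-4.5°) = 2.407 m; N'_1 = 42·cos(-4.5°) − 4·2.407 = 32.2; c'Δl = 13.72; W sinα = -3.3
Slice 2: Δl = 2.2/cos9.6° = 2.231 m; N'_2 = 95·cos9.6° − 14·2.231 = 62.4; c'Δl = 12.72; W sinα = 15.8
Slice 3: Δl = 2.6/cos25.1° = 2.871 m; N'_3 = 95·cos25.1° − 0·2.871 = 86.0; c'Δl = 16.37; W sinα = 40.3
Slice 4: Δl = 1.5/cos40.0° = 1.958 m; N'_4 = 19·cos40.0° − 3·1.958 = 8.7; c'Δl = 11.16; W sinα = 12.2
Σc'Δl = 54.0 kN/m; ΣN' = 189.4 kN/m; ΣW sinα = 65.1 kN/m
Resisting = 54.0 + 189.4·tan31.6° = 54.0 + 116.5 = 170.5 kN/m
FS = 170.5 / 65.1 = 2.620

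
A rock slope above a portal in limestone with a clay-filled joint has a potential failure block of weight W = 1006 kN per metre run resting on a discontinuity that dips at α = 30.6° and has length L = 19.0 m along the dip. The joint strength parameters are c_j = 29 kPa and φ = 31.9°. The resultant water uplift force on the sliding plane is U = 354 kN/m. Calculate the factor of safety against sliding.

FS = 1.70

Resolving the block weight along and normal to the plane and applying the Mohr–Coulomb strength on the joint:
N' = W cosα − U = 1006·cos30.6° − 354 = 511.9 kN/m
Driving force T = W sinα = 1006·sin30.6° = 512.1 kN/m
Resisting force R = c_j·L + N'·tanφ = 29·19.0 + 511.9·tan31.9° = 551.0 + 318.6 = 869.6 kN/m
FS = R / T = 869.6 / 512.1 = 1.698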